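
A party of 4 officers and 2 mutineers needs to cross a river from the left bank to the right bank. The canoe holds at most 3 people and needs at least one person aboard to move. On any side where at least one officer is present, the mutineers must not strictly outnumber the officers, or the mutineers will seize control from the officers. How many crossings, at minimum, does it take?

5

Counting alone: each trip to the right bank takes at most 3 across and each return brings at least 1 back, so after t trips out (and t−1 returns) at most 3t − (t−1) of the 6 are across; that first reaches 6 at t = 3, so at least 5 crossings are needed.
The plan below uses exactly 5 crossings, so it is optimal:
1. 2 mutineers → the right bank.  (the left bank: 4O 0M; the right bank: 0O 2M)
2. 1 mutineer ← the left bank.  (the left bank: 4O 1M; the right bank: 0O 1M)
3. 2 officers and 1 mutineer → the right bank.  (the left bank: 2O 0M; the right bank: 2O 2M)
4. 1 mutineer ← the left bank.  (the left bank: 2O 1M; the right bank: 2O 1M)
5. 2 officers and 1 mutineer → the right bank.  (the left bank: 0O 0M; the right bank: 4O 2M)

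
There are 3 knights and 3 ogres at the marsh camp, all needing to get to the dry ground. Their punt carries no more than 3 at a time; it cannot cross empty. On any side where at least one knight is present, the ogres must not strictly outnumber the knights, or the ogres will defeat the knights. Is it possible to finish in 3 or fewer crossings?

Counting alone: each trip to the dry ground takes at most 3 across and each return brings at least 1 back, so after t trips out (and t−1 returns) at most 3t − (t−1) of the 6 are across; that first reaches 6 at t = 3, so at least 5 crossings are needed.
Since 3 < 5, 3 crossings cannot be enough. (The shortest complete plan in fact takes 5:)
1. 2 ogres → the dry ground.  (the marsh camp: 3K 1O; the dry ground: 0K 2O)
2. 1 ogre ← the marsh camp.  (the marsh camp: 3K 2O; the dry ground: 0K 1O)
3. 3 knights → the dry ground.  (the marsh camp: 0K 2O; the dry ground: 3K 1O)
4. 1 ogre ← the marsh camp.  (the marsh camp: 0K 3O; the dry ground: 3K 0O)
5. 3 ogres → the dry ground.  (the marsh camp: 0K 0O; the dry ground: 3K 3O)

No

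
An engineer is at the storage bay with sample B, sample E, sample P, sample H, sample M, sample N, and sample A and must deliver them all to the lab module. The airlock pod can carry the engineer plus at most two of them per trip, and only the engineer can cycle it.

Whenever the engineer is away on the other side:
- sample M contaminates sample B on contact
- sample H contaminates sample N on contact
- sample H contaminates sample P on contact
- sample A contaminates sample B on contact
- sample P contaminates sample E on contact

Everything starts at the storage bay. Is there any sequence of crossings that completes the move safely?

No

Whatever the first load, the items left behind include a forbidden pair without the engineer. No opening move is safe, so no plan exists.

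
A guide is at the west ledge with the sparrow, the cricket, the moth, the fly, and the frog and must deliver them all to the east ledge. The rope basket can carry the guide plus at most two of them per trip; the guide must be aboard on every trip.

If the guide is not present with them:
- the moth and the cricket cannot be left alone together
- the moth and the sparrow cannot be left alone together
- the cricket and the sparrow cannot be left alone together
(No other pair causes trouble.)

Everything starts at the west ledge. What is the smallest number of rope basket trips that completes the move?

Counting alone: the guide can take at most 2 across per trip to the east ledge, so moving all 5 needs at least 3 loaded trips out, with a return between consecutive ones — at least 5 crossings.
The safety rule pushes this higher. Following every safe sequence of crossings, the most of the 5 that can be at the east ledge as the rope basket arrives there on crossing 5 is 4 — never all 5.
So no plan with fewer than 7 crossings exists, and this one achieves 7:
1. Guide goes to the east ledge with the cricket and the sparrow.  [the west ledge: the fly, the frog, the moth | the east ledge: the cricket, the sparrow]
2. Guide goes back to the west ledge with the sparrow.  [the west ledge: the fly, the frog, the moth, the sparrow | the east ledge: the cricket]
3. Guide goes to the east ledge with the fly and the sparrow.  [the west ledge: the frog, the moth | the east ledge: the cricket, the fly, the sparrow]
4. Guide goes back to the west ledge with the sparrow.  [the west ledge: the frog, the moth, the sparrow | the east ledge: the cricket, the fly]
5. Guide goes to the east ledge with the frog and the sparrow.  [the west ledge: the moth | the east ledge: the cricket, the fly, the frog, the sparrow]
6. Guide goes back to the west ledge with the sparrow.  [the west ledge: the moth, the sparrow | the east ledge: the cricket, the fly, the frog]
7. Guide goes to the east ledge with the moth and the sparrow.  [the west ledge: — | the east ledge: the cricket, the fly, the frog, the moth, the sparrow]

7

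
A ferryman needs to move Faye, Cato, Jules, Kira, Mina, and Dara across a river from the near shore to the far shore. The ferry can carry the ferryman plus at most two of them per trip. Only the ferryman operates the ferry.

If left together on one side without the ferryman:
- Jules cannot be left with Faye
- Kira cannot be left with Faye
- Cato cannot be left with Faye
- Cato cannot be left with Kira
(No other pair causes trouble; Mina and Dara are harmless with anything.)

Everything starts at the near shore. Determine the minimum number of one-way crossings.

9

Counting alone: the ferryman can take at most 2 across per trip to the far shore, so moving all 6 needs at least 3 loaded trips out, with a return between consecutive ones — at least 5 crossings.
The safety rule pushes this higher. Following every safe sequence of crossings, the most of the 6 that can be at the far shore as the ferry arrives there on crossings 5, 7 is 4, 5 respectively — never all 6.
So no plan with fewer than 9 crossings exists, and this one achieves 9:
1. Ferryman goes to the far shore with Cato and Faye.  [the near shore: Dara, Jules, Kira, Mina | the far shore: Cato, Faye]
2. Ferryman goes back to the near shore with Faye.  [the near shore: Dara, Faye, Jules, Kira, Mina | the far shore: Cato]
3. Ferryman goes to the far shore with Faye and Jules.  [the near shore: Dara, Kira, Mina | the far shore: Cato, Faye, Jules]
4. Ferryman goes back to the near shore with Faye.  [the near shore: Dara, Faye, Kira, Mina | the far shore: Cato, Jules]
5. Ferryman goes to the far shore with Faye and Mina.  [the near shore: Dara, Kira | the far shore: Cato, Faye, Jules, Mina]
6. Ferryman goes back to the near shore with Faye.  [the near shore: Dara, Faye, Kira | the far shore: Cato, Jules, Mina]
7. Ferryman goes to the far shore with Dara and Faye.  [the near shore: Kira | the far shore: Cato, Dara, Faye, Jules, Mina]
8. Ferryman goes back to the near shore with Faye.  [the near shore: Faye, Kira | the far shore: Cato, Dara, Jules, Mina]
9. Ferryman goes to the far shore with Faye and Kira.  [the near shore: — | the far shore: Cato, Dara, Faye, Jules, Kira, Mina]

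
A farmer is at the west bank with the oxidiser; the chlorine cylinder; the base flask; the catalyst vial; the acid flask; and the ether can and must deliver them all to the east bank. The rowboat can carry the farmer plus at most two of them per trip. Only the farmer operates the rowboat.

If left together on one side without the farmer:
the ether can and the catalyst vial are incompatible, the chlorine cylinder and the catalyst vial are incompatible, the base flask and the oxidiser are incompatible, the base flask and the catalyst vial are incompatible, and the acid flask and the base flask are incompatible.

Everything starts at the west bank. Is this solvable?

1. Farmer goes to the east bank with the base flask and the catalyst vial.  [the west bank: the acid flask, the chlorine cylinder, the ether can, the oxidiser | the east bank: the base flask, the catalyst vial]
2. Farmer goes back to the west bank with the base flask.  [the west bank: the acid flask, the base flask, the chlorine cylinder, the ether can, the oxidiser | the east bank: the catalyst vial]
3. Farmer goes to the east bank with the acid flask and the oxidiser.  [the west bank: the base flask, the chlorine cylinder, the ether can | the east bank: the acid flask, the catalyst vial, the oxidiser]
4. Farmer goes back to the west bank alone.  [the west bank: the base flask, the chlorine cylinder, the ether can | the east bank: the acid flask, the catalyst vial, the oxidiser]
5. Farmer goes to the east bank with the chlorine cylinder and the ether can.  [the west bank: the base flask | the east bank: the acid flask, the catalyst vial, the chlorine cylinder, the ether can, the oxidiser]
6. Farmer goes back to the west bank with the catalyst vial.  [the west bank: the base flask, the catalyst vial | the east bank: the acid flask, the chlorine cylinder, the ether can, the oxidiser]
7. Farmer goes to the east bank with the base flask and the catalyst vial.  [the west bank: — | the east bank: the acid flask, the base flask, the catalyst vial, the chlorine cylinder, the ether can, the oxidiser]

Yes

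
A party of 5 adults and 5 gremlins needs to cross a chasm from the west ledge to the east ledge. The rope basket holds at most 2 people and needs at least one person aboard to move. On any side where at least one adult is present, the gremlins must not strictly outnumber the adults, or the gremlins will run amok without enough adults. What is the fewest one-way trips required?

Following every safe sequence of crossings from the start, the most of the 10 that can be at the east ledge as the rope basket arrives there on crossings 1, 3, 5, 7 is 2, 3, 4, 5 respectively; the best ever achieved is 5 of 10.
From crossing 9 on, no configuration arises that was not already reachable earlier: only 13 distinct safe configurations (who is on which side, and where the rope basket is) can ever be reached, none of them has everyone across, and every continuation just revisits them. They are: 0 adults + 0 gremlins across (rope basket back at the start); 0 adults + 1 gremlin across (rope basket there); 0 adults + 1 gremlin across (rope basket back at the start); 0 adults + 2 gremlins across (rope basket there); 0 adults + 2 gremlins across (rope basket back at the start); 0 adults + 3 gremlins across (rope basket there); 0 adults + 3 gremlins across (rope basket back at the start); 0 adults + 4 gremlins across (rope basket there); 0 adults + 4 gremlins across (rope basket back at the start); 0 adults + 5 gremlins across (rope basket there); 1 adult + 1 gremlin across (rope basket there); 1 adult + 1 gremlin across (rope basket back at the start); 2 adults + 2 gremlins across (rope basket there). So no valid plan exists.

impossible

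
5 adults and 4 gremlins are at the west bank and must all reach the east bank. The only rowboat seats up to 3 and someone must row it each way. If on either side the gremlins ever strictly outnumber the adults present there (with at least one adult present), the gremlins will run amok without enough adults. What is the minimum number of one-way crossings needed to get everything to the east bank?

Counting alone: each trip to the east bank takes at most 3 across and each return brings at least 1 back, so after t trips out (and t−1 returns) at most 3t − (t−1) of the 9 are across; that first reaches 9 at t = 4, so at least 7 crossings are needed.
The plan below uses exactly 7 crossings, so it is optimal:
1. 3 gremlins → the east bank.  (the west bank: 5A 1G; the east bank: 0A 3G)
2. 1 gremlin ← the west bank.  (the west bank: 5A 2G; the east bank: 0A 2G)
3. 3 adults → the east bank.  (the west bank: 2A 2G; the east bank: 3A 2G)
4. 1 adult ← the west bank.  (the west bank: 3A 2G; the east bank: 2A 2G)
5. 2 adults and 1 gremlin → the east bank.  (the west bank: 1A 1G; the east bank: 4A 3G)
6. 1 adult ← the west bank.  (the west bank: 2A 1G; the east bank: 3A 3G)
7. 2 adults and 1 gremlin → the east bank.  (the west bank: 0A 0G; the east bank: 5A 4G)

7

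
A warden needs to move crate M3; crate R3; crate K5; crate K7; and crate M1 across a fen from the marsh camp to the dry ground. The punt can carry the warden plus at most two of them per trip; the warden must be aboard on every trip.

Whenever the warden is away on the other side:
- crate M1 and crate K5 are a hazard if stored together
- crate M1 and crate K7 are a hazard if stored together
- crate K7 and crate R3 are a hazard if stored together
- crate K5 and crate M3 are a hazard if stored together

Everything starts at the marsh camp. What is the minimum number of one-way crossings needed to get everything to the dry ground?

7

Counting alone: the warden can take at most 2 across per trip to the dry ground, so moving all 5 needs at least 3 loaded trips out, with a return between consecutive ones — at least 5 crossings.
The safety rule pushes this higher. Following every safe sequence of crossings, the most of the 5 that can be at the dry ground as the punt arrives there on crossing 5 is 4 — never all 5.
So no plan with fewer than 7 crossings exists, and this one achieves 7:
1. Warden goes to the dry ground with crate K5 and crate K7.
2. Warden goes back to the marsh camp alone.
3. Warden goes to the dry ground with crate M3.
4. Warden goes back to the marsh camp with crate K5.
5. Warden goes to the dry ground with crate M1 and crate R3.
6. Warden goes back to the marsh camp with crate K7.
7. Warden goes to the dry ground with crate K5 and crate K7.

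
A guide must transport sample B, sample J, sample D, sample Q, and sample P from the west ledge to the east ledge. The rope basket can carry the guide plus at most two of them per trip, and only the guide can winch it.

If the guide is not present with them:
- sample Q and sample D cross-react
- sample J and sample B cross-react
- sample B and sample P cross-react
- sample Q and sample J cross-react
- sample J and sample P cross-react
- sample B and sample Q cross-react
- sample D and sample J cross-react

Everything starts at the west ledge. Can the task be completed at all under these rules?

No

Whatever the first load, the items left behind include a forbidden pair without the guide. No opening move is safe, so no plan exists.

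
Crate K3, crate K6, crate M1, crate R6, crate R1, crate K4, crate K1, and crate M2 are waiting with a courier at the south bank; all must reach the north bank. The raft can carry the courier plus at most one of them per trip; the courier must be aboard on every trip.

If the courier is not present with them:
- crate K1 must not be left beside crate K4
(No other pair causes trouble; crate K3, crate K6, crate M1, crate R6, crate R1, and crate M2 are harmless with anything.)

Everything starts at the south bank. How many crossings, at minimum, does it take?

15

Counting alone: the courier can take at most 1 across per trip to the north bank, so moving all 8 needs at least 8 loaded trips out, with a return between consecutive ones — at least 15 crossings.
The plan below uses exactly 15 crossings, so it is optimal:
1. Courier goes to the north bank with crate K4.
2. Courier goes back to the south bank alone.
3. Courier goes to the north bank with crate K3.
4. Courier goes back to the south bank alone.
5. Courier goes to the north bank with crate K6.
6. Courier goes back to the south bank alone.
7. Courier goes to the north bank with crate M1.
8. Courier goes back to the south bank alone.
9. Courier goes to the north bank with crate R6.
10. Courier goes back to the south bank alone.
11. Courier goes to the north bank with crate R1.
12. Courier goes back to the south bank alone.
13. Courier goes to the north bank with crate M2.
14. Courier goes back to the south bank alone.
15. Courier goes to the north bank with crate K1.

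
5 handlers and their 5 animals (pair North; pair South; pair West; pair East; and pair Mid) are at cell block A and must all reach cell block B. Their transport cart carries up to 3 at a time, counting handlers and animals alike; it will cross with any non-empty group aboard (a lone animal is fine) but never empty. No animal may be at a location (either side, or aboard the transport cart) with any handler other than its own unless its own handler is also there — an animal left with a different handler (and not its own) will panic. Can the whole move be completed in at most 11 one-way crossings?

Yes — this plan uses 11 crossings (≤ 11):
1. animal North and handler North cross → cell block B.
2. handler North crosses ← cell block A.
3. animal East, animal South, and animal West cross → cell block B.
4. animal North crosses ← cell block A.
5. handler East, handler South, and handler West cross → cell block B.
6. animal South and handler South cross ← cell block A.
7. handler Mid, handler North, and handler South cross → cell block B.
8. animal West crosses ← cell block A.
9. animal North and animal South cross → cell block B.
10. animal North crosses ← cell block A.
11. animal Mid, animal North, and animal West cross → cell block B.

Yes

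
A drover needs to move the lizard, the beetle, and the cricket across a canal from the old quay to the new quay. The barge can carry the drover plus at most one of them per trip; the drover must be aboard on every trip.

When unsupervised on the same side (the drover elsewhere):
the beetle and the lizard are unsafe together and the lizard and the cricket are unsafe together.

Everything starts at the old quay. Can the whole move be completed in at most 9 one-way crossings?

Yes — this plan uses 7 crossings (≤ 9):
1. Drover goes to the new quay with the lizard.
2. Drover goes back to the old quay alone.
3. Drover goes to the new quay with the beetle.
4. Drover goes back to the old quay with the lizard.
5. Drover goes to the new quay with the cricket.
6. Drover goes back to the old quay alone.
7. Drover goes to the new quay with the lizard.

Yes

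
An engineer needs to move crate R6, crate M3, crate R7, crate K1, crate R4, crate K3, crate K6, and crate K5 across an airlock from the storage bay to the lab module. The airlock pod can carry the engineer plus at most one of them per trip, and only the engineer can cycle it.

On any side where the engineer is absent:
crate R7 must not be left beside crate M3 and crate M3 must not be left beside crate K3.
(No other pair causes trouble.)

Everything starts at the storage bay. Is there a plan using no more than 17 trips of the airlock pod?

Yes

Yes — this plan uses 17 crossings (≤ 17):
1. Engineer goes to the lab module with crate M3.
2. Engineer goes back to the storage bay alone.
3. Engineer goes to the lab module with crate R6.
4. Engineer goes back to the storage bay alone.
5. Engineer goes to the lab module with crate R7.
6. Engineer goes back to the storage bay with crate M3.
7. Engineer goes to the lab module with crate K3.
8. Engineer goes back to the storage bay alone.
9. Engineer goes to the lab module with crate K1.
10. Engineer goes back to the storage bay alone.
11. Engineer goes to the lab module with crate R4.
12. Engineer goes back to the storage bay alone.
13. Engineer goes to the lab module with crate K6.
14. Engineer goes back to the storage bay alone.
15. Engineer goes to the lab module with crate K5.
16. Engineer goes back to the storage bay alone.
17. Engineer goes to the lab module with crate M3.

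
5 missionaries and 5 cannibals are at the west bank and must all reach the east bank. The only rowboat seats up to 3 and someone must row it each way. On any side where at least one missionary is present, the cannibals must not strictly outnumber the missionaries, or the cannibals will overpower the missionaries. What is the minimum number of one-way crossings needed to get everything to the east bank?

Counting alone: each trip to the east bank takes at most 3 across and each return brings at least 1 back, so after t trips out (and t−1 returns) at most 3t − (t−1) of the 10 are across; that first reaches 10 at t = 5, so at least 9 crossings are needed.
The safety rule pushes this higher. Following every safe sequence of crossings, the most of the 10 that can be at the east bank as the rowboat arrives there on crossing 9 is 9 — never all 10.
So no plan with fewer than 11 crossings exists, and this one achieves 11:
1. 2 cannibals → the east bank.  (the west bank: 5M 3C; the east bank: 0M 2C)
2. 1 cannibal ← the west bank.  (the west bank: 5M 4C; the east bank: 0M 1C)
3. 3 cannibals → the east bank.  (the west bank: 5M 1C; the east bank: 0M 4C)
4. 1 cannibal ← the west bank.  (the west bank: 5M 2C; the east bank: 0M 3C)
5. 3 missionaries → the east bank.  (the west bank: 2M 2C; the east bank: 3M 3C)
6. 1 missionary and 1 cannibal ← the west bank.  (the west bank: 3M 3C; the east bank: 2M 2C)
7. 3 missionaries → the east bank.  (the west bank: 0M 3C; the east bank: 5M 2C)
8. 1 cannibal ← the west bank.  (the west bank: 0M 4C; the east bank: 5M 1C)
9. 2 cannibals → the east bank.  (the west bank: 0M 2C; the east bank: 5M 3C)
10. 1 cannibal ← the west bank.  (the west bank: 0M 3C; the east bank: 5M 2C)
11. 3 cannibals → the east bank.  (the west bank: 0M 0C; the east bank: 5M 5C)

11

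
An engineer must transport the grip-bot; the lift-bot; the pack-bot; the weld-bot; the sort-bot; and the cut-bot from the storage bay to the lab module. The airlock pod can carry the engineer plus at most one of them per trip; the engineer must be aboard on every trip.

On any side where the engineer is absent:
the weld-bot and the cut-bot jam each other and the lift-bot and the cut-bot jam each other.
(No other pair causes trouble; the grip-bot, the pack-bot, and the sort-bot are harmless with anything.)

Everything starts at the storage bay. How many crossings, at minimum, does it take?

Counting alone: the engineer can take at most 1 across per trip to the lab module, so moving all 6 needs at least 6 loaded trips out, with a return between consecutive ones — at least 11 crossings.
The safety rule pushes this higher. Following every safe sequence of crossings, the most of the 6 that can be at the lab module as the airlock pod arrives there on crossing 11 is 5 — never all 6.
So no plan with fewer than 13 crossings exists, and this one achieves 13:
1. Engineer goes to the lab module with the cut-bot.  [the storage bay: the grip-bot, the lift-bot, the pack-bot, the sort-bot, the weld-bot | the lab module: the cut-bot]
2. Engineer goes back to the storage bay alone.  [the storage bay: the grip-bot, the lift-bot, the pack-bot, the sort-bot, the weld-bot | the lab module: the cut-bot]
3. Engineer goes to the lab module with the grip-bot.  [the storage bay: the lift-bot, the pack-bot, the sort-bot, the weld-bot | the lab module: the cut-bot, the grip-bot]
4. Engineer goes back to the storage bay alone.  [the storage bay: the lift-bot, the pack-bot, the sort-bot, the weld-bot | the lab module: the cut-bot, the grip-bot]
5. Engineer goes to the lab module with the lift-bot.  [the storage bay: the pack-bot, the sort-bot, the weld-bot | the lab module: the cut-bot, the grip-bot, the lift-bot]
6. Engineer goes back to the storage bay with the cut-bot.  [the storage bay: the cut-bot, the pack-bot, the sort-bot, the weld-bot | the lab module: the grip-bot, the lift-bot]
7. Engineer goes to the lab module with the weld-bot.  [the storage bay: the cut-bot, the pack-bot, the sort-bot | the lab module: the grip-bot, the lift-bot, the weld-bot]
8. Engineer goes back to the storage bay alone.  [the storage bay: the cut-bot, the pack-bot, the sort-bot | the lab module: the grip-bot, the lift-bot, the weld-bot]
9. Engineer goes to the lab module with the pack-bot.  [the storage bay: the cut-bot, the sort-bot | the lab module: the grip-bot, the lift-bot, the pack-bot, the weld-bot]
10. Engineer goes back to the storage bay alone.  [the storage bay: the cut-bot, the sort-bot | the lab module: the grip-bot, the lift-bot, the pack-bot, the weld-bot]
11. Engineer goes to the lab module with the sort-bot.  [the storage bay: the cut-bot | the lab module: the grip-bot, the lift-bot, the pack-bot, the sort-bot, the weld-bot]
12. Engineer goes back to the storage bay alone.  [the storage bay: the cut-bot | the lab module: the grip-bot, the lift-bot, the pack-bot, the sort-bot, the weld-bot]
13. Engineer goes to the lab module with the cut-bot.  [the storage bay: — | the lab module: the cut-bot, the grip-bot, the lift-bot, the pack-bot, the sort-bot, the weld-bot]

13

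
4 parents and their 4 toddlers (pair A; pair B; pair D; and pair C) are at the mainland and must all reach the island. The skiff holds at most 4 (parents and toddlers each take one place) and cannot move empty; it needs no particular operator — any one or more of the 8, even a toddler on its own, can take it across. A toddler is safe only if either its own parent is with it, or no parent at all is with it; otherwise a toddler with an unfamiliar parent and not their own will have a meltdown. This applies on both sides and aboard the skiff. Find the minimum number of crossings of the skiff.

5

Counting alone: each trip to the island takes at most 4 across and each return brings at least 1 back, so after t trips out (and t−1 returns) at most 4t − (t−1) of the 8 are across; that first reaches 8 at t = 3, so at least 5 crossings are needed.
The plan below uses exactly 5 crossings, so it is optimal:
1. parent A and toddler A cross → the island.
2. parent A crosses ← the mainland.
3. parent A, parent B, parent C, and parent D cross → the island.
4. toddler A crosses ← the mainland.
5. toddler A, toddler B, toddler C, and toddler D cross → the island.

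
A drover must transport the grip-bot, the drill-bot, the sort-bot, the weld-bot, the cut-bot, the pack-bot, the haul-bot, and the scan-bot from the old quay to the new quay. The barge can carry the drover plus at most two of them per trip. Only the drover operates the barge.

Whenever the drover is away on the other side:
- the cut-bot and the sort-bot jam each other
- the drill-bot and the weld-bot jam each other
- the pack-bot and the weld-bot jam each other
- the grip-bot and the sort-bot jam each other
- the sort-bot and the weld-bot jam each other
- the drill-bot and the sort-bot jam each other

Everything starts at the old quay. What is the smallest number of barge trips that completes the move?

13

Counting alone: the drover can take at most 2 across per trip to the new quay, so moving all 8 needs at least 4 loaded trips out, with a return between consecutive ones — at least 7 crossings.
The safety rule pushes this higher. Following every safe sequence of crossings, the most of the 8 that can be at the new quay as the barge arrives there on crossings 7, 9, 11 is 5, 6, 7 respectively — never all 8.
So no plan with fewer than 13 crossings exists, and this one achieves 13:
1. Drover goes to the new quay with the sort-bot and the weld-bot.
2. Drover goes back to the old quay with the sort-bot.
3. Drover goes to the new quay with the grip-bot and the sort-bot.
4. Drover goes back to the old quay with the sort-bot.
5. Drover goes to the new quay with the cut-bot and the drill-bot.
6. Drover goes back to the old quay with the drill-bot.
7. Drover goes to the new quay with the drill-bot and the pack-bot.
8. Drover goes back to the old quay with the weld-bot.
9. Drover goes to the new quay with the haul-bot and the sort-bot.
10. Drover goes back to the old quay with the sort-bot.
11. Drover goes to the new quay with the scan-bot and the sort-bot.
12. Drover goes back to the old quay with the sort-bot.
13. Drover goes to the new quay with the sort-bot and the weld-bot.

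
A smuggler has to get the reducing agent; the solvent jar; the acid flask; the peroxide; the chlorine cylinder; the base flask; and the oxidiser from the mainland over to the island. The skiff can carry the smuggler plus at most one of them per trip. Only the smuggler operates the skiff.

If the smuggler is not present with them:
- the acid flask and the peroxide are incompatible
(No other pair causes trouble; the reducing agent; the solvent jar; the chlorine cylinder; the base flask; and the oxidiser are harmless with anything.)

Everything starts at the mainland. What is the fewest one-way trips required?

13

Counting alone: the smuggler can take at most 1 across per trip to the island, so moving all 7 needs at least 7 loaded trips out, with a return between consecutive ones — at least 13 crossings.
The plan below uses exactly 13 crossings, so it is optimal:
1. Smuggler goes to the island with the acid flask.
2. Smuggler goes back to the mainland alone.
3. Smuggler goes to the island with the reducing agent.
4. Smuggler goes back to the mainland alone.
5. Smuggler goes to the island with the solvent jar.
6. Smuggler goes back to the mainland alone.
7. Smuggler goes to the island with the chlorine cylinder.
8. Smuggler goes back to the mainland alone.
9. Smuggler goes to the island with the base flask.
10. Smuggler goes back to the mainland alone.
11. Smuggler goes to the island with the oxidiser.
12. Smuggler goes back to the mainland alone.
13. Smuggler goes to the island with the peroxide.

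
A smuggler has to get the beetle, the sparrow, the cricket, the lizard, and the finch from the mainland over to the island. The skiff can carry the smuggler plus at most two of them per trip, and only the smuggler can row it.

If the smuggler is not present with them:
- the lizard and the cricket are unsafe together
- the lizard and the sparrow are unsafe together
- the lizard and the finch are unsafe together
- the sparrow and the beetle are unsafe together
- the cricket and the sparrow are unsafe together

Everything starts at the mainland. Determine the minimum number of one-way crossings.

Counting alone: the smuggler can take at most 2 across per trip to the island, so moving all 5 needs at least 3 loaded trips out, with a return between consecutive ones — at least 5 crossings.
The safety rule pushes this higher. Following every safe sequence of crossings, the most of the 5 that can be at the island as the skiff arrives there on crossing 5 is 4 — never all 5.
So no plan with fewer than 7 crossings exists, and this one achieves 7:
1. Smuggler goes to the island with the lizard and the sparrow.  [the mainland: the beetle, the cricket, the finch | the island: the lizard, the sparrow]
2. Smuggler goes back to the mainland with the sparrow.  [the mainland: the beetle, the cricket, the finch, the sparrow | the island: the lizard]
3. Smuggler goes to the island with the beetle and the sparrow.  [the mainland: the cricket, the finch | the island: the beetle, the lizard, the sparrow]
4. Smuggler goes back to the mainland with the sparrow.  [the mainland: the cricket, the finch, the sparrow | the island: the beetle, the lizard]
5. Smuggler goes to the island with the cricket and the finch.  [the mainland: the sparrow | the island: the beetle, the cricket, the finch, the lizard]
6. Smuggler goes back to the mainland with the lizard.  [the mainland: the lizard, the sparrow | the island: the beetle, the cricket, the finch]
7. Smuggler goes to the island with the lizard and the sparrow.  [the mainland: — | the island: the beetle, the cricket, the finch, the lizard, the sparrow]

7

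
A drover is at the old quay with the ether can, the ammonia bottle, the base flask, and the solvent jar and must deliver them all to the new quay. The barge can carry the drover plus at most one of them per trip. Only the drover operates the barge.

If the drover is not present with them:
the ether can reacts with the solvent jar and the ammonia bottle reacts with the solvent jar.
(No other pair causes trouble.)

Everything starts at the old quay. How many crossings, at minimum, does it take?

Counting alone: the drover can take at most 1 across per trip to the new quay, so moving all 4 needs at least 4 loaded trips out, with a return between consecutive ones — at least 7 crossings.
The safety rule pushes this higher. Following every safe sequence of crossings, the most of the 4 that can be at the new quay as the barge arrives there on crossing 7 is 3 — never all 4.
So no plan with fewer than 9 crossings exists, and this one achieves 9:
1. Drover goes to the new quay with the solvent jar.  [the old quay: the ammonia bottle, the base flask, the ether can | the new quay: the solvent jar]
2. Drover goes back to the old quay alone.  [the old quay: the ammonia bottle, the base flask, the ether can | the new quay: the solvent jar]
3. Drover goes to the new quay with the ether can.  [the old quay: the ammonia bottle, the base flask | the new quay: the ether can, the solvent jar]
4. Drover goes back to the old quay with the solvent jar.  [the old quay: the ammonia bottle, the base flask, the solvent jar | the new quay: the ether can]
5. Drover goes to the new quay with the ammonia bottle.  [the old quay: the base flask, the solvent jar | the new quay: the ammonia bottle, the ether can]
6. Drover goes back to the old quay alone.  [the old quay: the base flask, the solvent jar | the new quay: the ammonia bottle, the ether can]
7. Drover goes to the new quay with the base flask.  [the old quay: the solvent jar | the new quay: the ammonia bottle, the base flask, the ether can]
8. Drover goes back to the old quay alone.  [the old quay: the solvent jar | the new quay: the ammonia bottle, the base flask, the ether can]
9. Drover goes to the new quay with the solvent jar.  [the old quay: — | the new quay: the ammonia bottle, the base flask, the ether can, the solvent jar]

9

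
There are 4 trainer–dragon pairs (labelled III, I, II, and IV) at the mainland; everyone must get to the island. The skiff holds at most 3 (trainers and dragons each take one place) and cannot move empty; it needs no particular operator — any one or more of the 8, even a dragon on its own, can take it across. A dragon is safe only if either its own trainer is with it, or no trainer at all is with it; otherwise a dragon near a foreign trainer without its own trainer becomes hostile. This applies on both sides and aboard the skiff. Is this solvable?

Yes

1. dragon III and trainer III cross → the island.
2. trainer III crosses ← the mainland.
3. dragon I, trainer I, and trainer III cross → the island.
4. dragon III and trainer III cross ← the mainland.
5. trainer II, trainer III, and trainer IV cross → the island.
6. dragon I crosses ← the mainland.
7. dragon I and dragon III cross → the island.
8. dragon III crosses ← the mainland.
9. dragon II, dragon III, and dragon IV cross → the island.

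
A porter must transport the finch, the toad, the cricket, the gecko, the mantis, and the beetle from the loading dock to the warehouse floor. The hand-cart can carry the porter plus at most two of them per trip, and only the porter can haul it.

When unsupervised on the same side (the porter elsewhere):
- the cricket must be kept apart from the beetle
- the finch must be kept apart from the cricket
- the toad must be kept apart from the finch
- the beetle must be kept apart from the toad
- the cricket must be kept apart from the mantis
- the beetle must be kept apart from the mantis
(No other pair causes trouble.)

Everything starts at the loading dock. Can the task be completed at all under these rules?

Whatever the first load, the items left behind include a forbidden pair without the porter. No opening move is safe, so no plan exists.

No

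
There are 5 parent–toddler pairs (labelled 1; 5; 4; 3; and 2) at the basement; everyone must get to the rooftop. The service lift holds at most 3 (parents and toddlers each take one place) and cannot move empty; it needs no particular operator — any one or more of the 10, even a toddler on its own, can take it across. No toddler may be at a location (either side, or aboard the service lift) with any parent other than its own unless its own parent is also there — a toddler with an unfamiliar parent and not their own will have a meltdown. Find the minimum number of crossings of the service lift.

11

Counting alone: each trip to the rooftop takes at most 3 across and each return brings at least 1 back, so after t trips out (and t−1 returns) at most 3t − (t−1) of the 10 are across; that first reaches 10 at t = 5, so at least 9 crossings are needed.
The safety rule pushes this higher. Following every safe sequence of crossings, the most of the 10 that can be at the rooftop as the service lift arrives there on crossing 9 is 9 — never all 10.
So no plan with fewer than 11 crossings exists, and this one achieves 11:
1. parent 1 and toddler 1 cross → the rooftop.
2. parent 1 crosses ← the basement.
3. toddler 3, toddler 4, and toddler 5 cross → the rooftop.
4. toddler 1 crosses ← the basement.
5. parent 3, parent 4, and parent 5 cross → the rooftop.
6. parent 5 and toddler 5 cross ← the basement.
7. parent 1, parent 2, and parent 5 cross → the rooftop.
8. toddler 4 crosses ← the basement.
9. toddler 1 and toddler 5 cross → the rooftop.
10. toddler 1 crosses ← the basement.
11. toddler 1, toddler 2, and toddler 4 cross → the rooftop.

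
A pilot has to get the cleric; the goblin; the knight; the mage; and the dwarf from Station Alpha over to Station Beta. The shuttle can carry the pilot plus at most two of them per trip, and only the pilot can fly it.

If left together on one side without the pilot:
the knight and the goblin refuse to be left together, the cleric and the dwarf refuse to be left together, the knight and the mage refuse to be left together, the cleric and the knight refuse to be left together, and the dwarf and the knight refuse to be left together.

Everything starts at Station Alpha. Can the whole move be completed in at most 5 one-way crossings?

No

Counting alone: the pilot can take at most 2 across per trip to Station Beta, so moving all 5 needs at least 3 loaded trips out, with a return between consecutive ones — at least 5 crossings.
The safety rule pushes this higher. Following every safe sequence of crossings, the most of the 5 that can be at Station Beta as the shuttle arrives there on crossing 5 is 4 — never all 5.
So the move cannot be finished within 5 crossings. (The shortest complete plan takes 7:)
1. Pilot goes to Station Beta with the cleric and the knight.
2. Pilot goes back to Station Alpha with the cleric.
3. Pilot goes to Station Beta with the cleric and the goblin.
4. Pilot goes back to Station Alpha with the knight.
5. Pilot goes to Station Beta with the knight and the mage.
6. Pilot goes back to Station Alpha with the knight.
7. Pilot goes to Station Beta with the dwarf and the knight.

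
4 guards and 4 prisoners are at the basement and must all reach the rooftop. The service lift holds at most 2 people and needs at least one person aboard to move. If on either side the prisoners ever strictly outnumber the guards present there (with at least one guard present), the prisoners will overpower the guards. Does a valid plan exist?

Following every safe sequence of crossings from the start, the most of the 8 that can be at the rooftop as the service lift arrives there on crossings 1, 3, 5 is 2, 3, 4 respectively; the best ever achieved is 4 of 8.
From crossing 7 on, no configuration arises that was not already reachable earlier: only 11 distinct safe configurations (who is on which side, and where the service lift is) can ever be reached, none of them has everyone across, and every continuation just revisits them. They are: 0 guards + 0 prisoners across (service lift back at the start); 0 guards + 1 prisoner across (service lift there); 0 guards + 1 prisoner across (service lift back at the start); 0 guards + 2 prisoners across (service lift there); 0 guards + 2 prisoners across (service lift back at the start); 0 guards + 3 prisoners across (service lift there); 0 guards + 3 prisoners across (service lift back at the start); 0 guards + 4 prisoners across (service lift there); 1 guard + 1 prisoner across (service lift there); 1 guard + 1 prisoner across (service lift back at the start); 2 guards + 2 prisoners across (service lift there). So no valid plan exists.

No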